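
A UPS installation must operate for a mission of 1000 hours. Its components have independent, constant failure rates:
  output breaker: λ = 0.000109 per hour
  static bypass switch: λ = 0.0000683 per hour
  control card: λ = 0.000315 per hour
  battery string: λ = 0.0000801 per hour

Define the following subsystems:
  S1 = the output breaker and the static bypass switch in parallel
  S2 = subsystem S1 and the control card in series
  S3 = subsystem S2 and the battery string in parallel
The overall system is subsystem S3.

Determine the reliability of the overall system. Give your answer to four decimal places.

R(output breaker) = exp(−0.000109 × 1000) = 0.896730
R(static bypass switch) = exp(−0.0000683 × 1000) = 0.933980
R(control card) = exp(−0.000315 × 1000) = 0.729789
R(battery string) = exp(−0.0000801 × 1000) = 0.923024
Parallel (output breaker and static bypass switch): 1 − (1 − 0.896730)(1 − 0.933980) = 0.993182
Series ([0.993182] and control card): 0.993182 × 0.729789 = 0.724813
Parallel ([0.724813] and battery string): 1 − (1 − 0.724813)(1 − 0.923024) = 0.9788

0.9788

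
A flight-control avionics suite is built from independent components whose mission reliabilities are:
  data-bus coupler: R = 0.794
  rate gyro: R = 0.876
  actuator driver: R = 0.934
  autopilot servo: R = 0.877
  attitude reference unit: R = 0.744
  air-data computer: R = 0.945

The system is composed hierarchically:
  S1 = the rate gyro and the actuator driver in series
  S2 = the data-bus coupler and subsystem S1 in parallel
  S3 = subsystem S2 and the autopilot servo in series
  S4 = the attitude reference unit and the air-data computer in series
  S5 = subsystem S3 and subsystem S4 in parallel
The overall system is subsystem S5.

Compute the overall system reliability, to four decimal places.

0.9537

Series (rate gyro and actuator driver): 0.876000 × 0.934000 = 0.818184
Parallel (data-bus coupler and [0.818184]): 1 − (1 − 0.794000)(1 − 0.818184) = 0.962546
Series ([0.962546] and autopilot servo): 0.962546 × 0.877000 = 0.844153
Series (attitude reference unit and air-data computer): 0.744000 × 0.945000 = 0.703080
Parallel ([0.844153] and [0.703080]): 1 − (1 − 0.844153)(1 − 0.703080) = 0.9537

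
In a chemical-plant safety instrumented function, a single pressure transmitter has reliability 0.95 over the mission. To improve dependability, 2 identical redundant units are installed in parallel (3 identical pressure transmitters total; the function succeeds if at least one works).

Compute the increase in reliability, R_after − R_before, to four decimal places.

R_before = 0.95
R_after = 1 − (1 − 0.95)^3 = 0.9999
ΔR = 0.9999 − 0.95 = 0.0499

0.0499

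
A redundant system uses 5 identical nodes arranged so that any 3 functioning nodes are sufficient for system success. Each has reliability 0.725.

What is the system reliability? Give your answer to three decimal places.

0.868

R = Σ_{i=3}^{5} C(5,i) p^i (1−p)^{5−i} with p = 0.725
C(5,3)·0.725^3·0.275^2 = 0.28819
C(5,4)·0.725^4·0.275^1 = 0.37989
C(5,5)·0.725^5·0.275^0 = 0.20030
Sum = 0.868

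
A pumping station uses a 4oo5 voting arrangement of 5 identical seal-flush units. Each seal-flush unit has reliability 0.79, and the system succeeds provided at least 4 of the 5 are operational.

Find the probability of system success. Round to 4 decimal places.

0.7167

R = Σ_{i=4}^{5} C(5,i) p^i (1−p)^{5−i} with p = 0.79
C(5,4)·0.79^4·0.21^1 = 0.408976
C(5,5)·0.79^5·0.21^0 = 0.307706
Sum = 0.7167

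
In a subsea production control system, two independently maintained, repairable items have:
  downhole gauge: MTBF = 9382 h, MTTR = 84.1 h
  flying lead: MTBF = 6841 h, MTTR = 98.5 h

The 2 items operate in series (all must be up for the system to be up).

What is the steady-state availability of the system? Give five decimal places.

A(downhole gauge) = MTBF/(MTBF+MTTR) = 9382/(9382+84.1) = 0.991116
A(flying lead) = MTBF/(MTBF+MTTR) = 6841/(6841+98.5) = 0.985806
Series availability: 0.991116 × 0.985806 = 0.97705

0.97705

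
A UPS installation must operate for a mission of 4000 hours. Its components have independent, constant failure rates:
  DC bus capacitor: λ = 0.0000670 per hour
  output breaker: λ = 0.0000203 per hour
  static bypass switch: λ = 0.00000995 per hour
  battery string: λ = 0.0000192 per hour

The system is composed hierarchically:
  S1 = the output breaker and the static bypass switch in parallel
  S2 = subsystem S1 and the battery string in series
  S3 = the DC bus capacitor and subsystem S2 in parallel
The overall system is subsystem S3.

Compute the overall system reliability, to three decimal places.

0.982

R(DC bus capacitor) = exp(−0.0000670 × 4000) = 0.76491
R(output breaker) = exp(−0.0000203 × 4000) = 0.92201
R(static bypass switch) = exp(−0.00000995 × 4000) = 0.96098
R(battery string) = exp(−0.0000192 × 4000) = 0.92608
Parallel (output breaker and static bypass switch): 1 − (1 − 0.92201)(1 − 0.96098) = 0.99696
Series ([0.99696] and battery string): 0.99696 × 0.92608 = 0.92326
Parallel (DC bus capacitor and [0.92326]): 1 − (1 − 0.76491)(1 − 0.92326) = 0.982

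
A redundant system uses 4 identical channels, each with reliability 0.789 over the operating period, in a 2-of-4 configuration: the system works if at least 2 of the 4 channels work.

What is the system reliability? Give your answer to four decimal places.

R = Σ_{i=2}^{4} C(4,i) p^i (1−p)^{4−i} with p = 0.789
C(4,2)·0.789^2·0.211^2 = 0.166292
C(4,3)·0.789^3·0.211^1 = 0.414547
C(4,4)·0.789^4·0.211^0 = 0.387532
Sum = 0.9684

0.9684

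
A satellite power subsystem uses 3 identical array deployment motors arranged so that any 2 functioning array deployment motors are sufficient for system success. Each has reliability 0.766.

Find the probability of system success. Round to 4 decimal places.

0.8614

R = Σ_{i=2}^{3} C(3,i) p^i (1−p)^{3−i} with p = 0.766
C(3,2)·0.766^2·0.234^1 = 0.411903
C(3,3)·0.766^3·0.234^0 = 0.449455
Sum = 0.8614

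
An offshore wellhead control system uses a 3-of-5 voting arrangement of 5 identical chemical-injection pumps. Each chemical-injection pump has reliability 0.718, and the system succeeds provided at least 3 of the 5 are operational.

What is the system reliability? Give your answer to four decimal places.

0.8599

R = Σ_{i=3}^{5} C(5,i) p^i (1−p)^{5−i} with p = 0.718
C(5,3)·0.718^3·0.282^2 = 0.294355
C(5,4)·0.718^4·0.282^1 = 0.374729
C(5,5)·0.718^5·0.282^0 = 0.190819
Sum = 0.8599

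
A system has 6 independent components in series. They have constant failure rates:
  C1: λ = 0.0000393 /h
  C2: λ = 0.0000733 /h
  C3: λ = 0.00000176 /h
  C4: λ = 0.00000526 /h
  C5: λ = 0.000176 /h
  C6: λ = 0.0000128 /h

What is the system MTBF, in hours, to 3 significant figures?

3240

Series of exponential components: λ_sys = Σ λ_i
λ_sys = 0.0000393 + 0.0000733 + 0.00000176 + 0.00000526 + 0.000176 + 0.0000128 = 3.0842e-04 /h
MTBF = 1 / λ_sys = 3240 h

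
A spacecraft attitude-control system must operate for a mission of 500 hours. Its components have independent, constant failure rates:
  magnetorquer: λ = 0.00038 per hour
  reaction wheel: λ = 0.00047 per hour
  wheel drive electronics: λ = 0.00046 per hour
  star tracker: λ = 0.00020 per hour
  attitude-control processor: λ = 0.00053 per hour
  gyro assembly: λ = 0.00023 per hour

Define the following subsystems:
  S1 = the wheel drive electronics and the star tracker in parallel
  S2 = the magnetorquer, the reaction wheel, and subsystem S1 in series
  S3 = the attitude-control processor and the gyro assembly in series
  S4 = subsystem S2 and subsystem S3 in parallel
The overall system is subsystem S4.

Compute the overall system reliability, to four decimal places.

0.8865

R(magnetorquer) = exp(−0.00038 × 500) = 0.826959
R(reaction wheel) = exp(−0.00047 × 500) = 0.790571
R(wheel drive electronics) = exp(−0.00046 × 500) = 0.794534
R(star tracker) = exp(−0.00020 × 500) = 0.904837
R(attitude-control processor) = exp(−0.00053 × 500) = 0.767206
R(gyro assembly) = exp(−0.00023 × 500) = 0.891366
Parallel (wheel drive electronics and star tracker): 1 − (1 − 0.794534)(1 − 0.904837) = 0.980447
Series (magnetorquer, reaction wheel, and [0.980447]): 0.826959 × 0.790571 × 0.980447 = 0.640987
Series (attitude-control processor and gyro assembly): 0.767206 × 0.891366 = 0.683861
Parallel ([0.640987] and [0.683861]): 1 − (1 − 0.640987)(1 − 0.683861) = 0.8865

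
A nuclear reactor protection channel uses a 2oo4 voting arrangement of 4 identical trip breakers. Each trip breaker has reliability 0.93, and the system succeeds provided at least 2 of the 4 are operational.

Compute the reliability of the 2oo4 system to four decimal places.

0.9987

R = Σ_{i=2}^{4} C(4,i) p^i (1−p)^{4−i} with p = 0.93
C(4,2)·0.93^2·0.07^2 = 0.025428
C(4,3)·0.93^3·0.07^1 = 0.225220
C(4,4)·0.93^4·0.07^0 = 0.748052
Sum = 0.9987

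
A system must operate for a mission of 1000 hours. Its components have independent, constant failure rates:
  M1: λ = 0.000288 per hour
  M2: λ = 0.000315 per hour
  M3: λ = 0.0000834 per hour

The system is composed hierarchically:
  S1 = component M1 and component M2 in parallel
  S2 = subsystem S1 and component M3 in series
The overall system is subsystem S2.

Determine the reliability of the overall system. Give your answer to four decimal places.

0.8578

R(M1) = exp(−0.000288 × 1000) = 0.749762
R(M2) = exp(−0.000315 × 1000) = 0.729789
R(M3) = exp(−0.0000834 × 1000) = 0.919983
Parallel (M1 and M2): 1 − (1 − 0.749762)(1 − 0.729789) = 0.932383
Series ([0.932383] and M3): 0.932383 × 0.919983 = 0.8578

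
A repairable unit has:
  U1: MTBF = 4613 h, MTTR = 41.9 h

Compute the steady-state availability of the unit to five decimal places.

A(U1) = MTBF/(MTBF+MTTR) = 4613/(4613+41.9) = 0.99100

0.99100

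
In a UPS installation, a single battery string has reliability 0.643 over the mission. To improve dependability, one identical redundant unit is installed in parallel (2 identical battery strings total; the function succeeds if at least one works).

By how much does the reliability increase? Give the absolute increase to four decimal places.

R_before = 0.643
R_after = 1 − (1 − 0.643)^2 = 0.8726
ΔR = 0.8726 − 0.643 = 0.2296

0.2296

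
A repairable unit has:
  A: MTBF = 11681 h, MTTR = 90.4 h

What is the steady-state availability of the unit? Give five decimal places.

A(A) = MTBF/(MTBF+MTTR) = 11681/(11681+90.4) = 0.99232

0.99232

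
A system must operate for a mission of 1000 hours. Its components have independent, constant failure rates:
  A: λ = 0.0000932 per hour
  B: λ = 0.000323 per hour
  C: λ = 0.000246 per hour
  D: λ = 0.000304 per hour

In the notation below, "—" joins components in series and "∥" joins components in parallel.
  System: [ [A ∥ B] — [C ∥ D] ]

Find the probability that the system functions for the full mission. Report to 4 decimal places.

R(A) = exp(−0.0000932 × 1000) = 0.911011
R(B) = exp(−0.000323 × 1000) = 0.723974
R(C) = exp(−0.000246 × 1000) = 0.781922
R(D) = exp(−0.000304 × 1000) = 0.737861
Parallel (A and B): 1 − (1 − 0.911011)(1 − 0.723974) = 0.975437
Parallel (C and D): 1 − (1 − 0.781922)(1 − 0.737861) = 0.942833
Series ([0.975437] and [0.942833]): 0.975437 × 0.942833 = 0.9197

0.9197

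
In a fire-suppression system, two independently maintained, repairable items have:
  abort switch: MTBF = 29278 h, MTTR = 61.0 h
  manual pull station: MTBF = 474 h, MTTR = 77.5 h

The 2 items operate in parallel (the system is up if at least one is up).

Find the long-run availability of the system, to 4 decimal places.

A(abort switch) = MTBF/(MTBF+MTTR) = 29278/(29278+61.0) = 0.997921
A(manual pull station) = MTBF/(MTBF+MTTR) = 474/(474+77.5) = 0.859474
Parallel availability: 1 − (1 − 0.997921)(1 − 0.859474) = 0.9997

0.9997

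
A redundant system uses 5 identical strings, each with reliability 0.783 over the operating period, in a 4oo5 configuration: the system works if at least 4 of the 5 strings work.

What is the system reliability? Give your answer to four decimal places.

0.7021

R = Σ_{i=4}^{5} C(5,i) p^i (1−p)^{5−i} with p = 0.783
C(5,4)·0.783^4·0.217^1 = 0.407828
C(5,5)·0.783^5·0.217^0 = 0.294313
Sum = 0.7021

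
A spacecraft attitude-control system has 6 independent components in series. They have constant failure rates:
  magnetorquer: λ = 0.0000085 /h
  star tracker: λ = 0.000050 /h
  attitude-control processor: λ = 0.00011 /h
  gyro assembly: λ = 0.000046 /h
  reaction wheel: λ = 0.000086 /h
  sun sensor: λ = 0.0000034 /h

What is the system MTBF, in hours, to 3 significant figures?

3290

Series of exponential components: λ_sys = Σ λ_i
λ_sys = 0.0000085 + 0.000050 + 0.00011 + 0.000046 + 0.000086 + 0.0000034 = 3.0390e-04 /h
MTBF = 1 / λ_sys = 3290 h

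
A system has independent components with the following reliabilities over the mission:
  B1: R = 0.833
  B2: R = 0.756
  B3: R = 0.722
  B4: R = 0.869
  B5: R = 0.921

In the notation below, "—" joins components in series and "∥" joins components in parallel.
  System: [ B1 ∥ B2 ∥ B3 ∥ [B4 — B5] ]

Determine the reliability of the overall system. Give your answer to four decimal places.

0.9977

Series (B4 and B5): 0.869000 × 0.921000 = 0.800349
Parallel (B1, B2, B3, and [0.800349]): 1 − (1 − 0.833000)(1 − 0.756000)(1 − 0.722000)(1 − 0.800349) = 0.9977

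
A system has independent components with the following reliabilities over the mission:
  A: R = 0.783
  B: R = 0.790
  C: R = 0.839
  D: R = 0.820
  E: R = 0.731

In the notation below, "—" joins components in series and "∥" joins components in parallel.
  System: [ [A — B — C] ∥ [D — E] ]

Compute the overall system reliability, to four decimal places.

0.8073

Series (A, B, and C): 0.783000 × 0.790000 × 0.839000 = 0.518980
Series (D and E): 0.820000 × 0.731000 = 0.599420
Parallel ([0.518980] and [0.599420]): 1 − (1 − 0.518980)(1 − 0.599420) = 0.8073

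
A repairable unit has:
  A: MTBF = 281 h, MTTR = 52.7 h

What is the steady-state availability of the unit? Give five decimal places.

A(A) = MTBF/(MTBF+MTTR) = 281/(281+52.7) = 0.84207

0.84207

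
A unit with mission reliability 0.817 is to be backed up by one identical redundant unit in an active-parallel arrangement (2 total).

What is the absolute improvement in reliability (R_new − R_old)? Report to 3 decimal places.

0.150

R_before = 0.817
R_after = 1 − (1 − 0.817)^2 = 0.967
ΔR = 0.967 − 0.817 = 0.150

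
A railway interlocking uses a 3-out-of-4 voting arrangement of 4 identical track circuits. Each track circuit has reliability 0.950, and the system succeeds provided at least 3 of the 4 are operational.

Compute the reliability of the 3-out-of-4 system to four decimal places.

0.9860

R = Σ_{i=3}^{4} C(4,i) p^i (1−p)^{4−i} with p = 0.950
C(4,3)·0.950^3·0.050^1 = 0.171475
C(4,4)·0.950^4·0.050^0 = 0.814506
Sum = 0.9860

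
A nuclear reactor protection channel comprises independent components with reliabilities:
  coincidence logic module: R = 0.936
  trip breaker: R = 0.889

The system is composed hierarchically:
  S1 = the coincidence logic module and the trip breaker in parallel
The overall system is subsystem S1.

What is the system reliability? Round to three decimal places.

Parallel (coincidence logic module and trip breaker): 1 − (1 − 0.93600)(1 − 0.88900) = 0.993

0.993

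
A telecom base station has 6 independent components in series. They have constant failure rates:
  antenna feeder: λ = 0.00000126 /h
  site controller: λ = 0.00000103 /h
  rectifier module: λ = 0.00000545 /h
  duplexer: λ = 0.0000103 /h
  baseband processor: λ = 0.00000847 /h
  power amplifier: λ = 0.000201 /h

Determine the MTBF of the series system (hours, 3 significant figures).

Series of exponential components: λ_sys = Σ λ_i
λ_sys = 0.00000126 + 0.00000103 + 0.00000545 + 0.0000103 + 0.00000847 + 0.000201 = 2.2751e-04 /h
MTBF = 1 / λ_sys = 4400 h

4400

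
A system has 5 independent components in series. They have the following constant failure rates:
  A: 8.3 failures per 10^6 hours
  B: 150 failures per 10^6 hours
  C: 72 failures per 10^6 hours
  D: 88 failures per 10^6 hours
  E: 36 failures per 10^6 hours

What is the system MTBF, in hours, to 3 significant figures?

Series of exponential components: λ_sys = Σ λ_i
λ_sys = 0.0000083 + 0.00015 + 0.000072 + 0.000088 + 0.000036 = 3.5430e-04 /h
MTBF = 1 / λ_sys = 2820 h

2820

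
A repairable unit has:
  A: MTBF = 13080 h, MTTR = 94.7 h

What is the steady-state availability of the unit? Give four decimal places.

0.9928

A(A) = MTBF/(MTBF+MTTR) = 13080/(13080+94.7) = 0.9928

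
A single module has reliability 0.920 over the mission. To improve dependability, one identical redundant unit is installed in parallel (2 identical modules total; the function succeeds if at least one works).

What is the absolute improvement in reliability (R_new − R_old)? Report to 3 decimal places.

R_before = 0.920
R_after = 1 − (1 − 0.920)^2 = 0.994
ΔR = 0.994 − 0.920 = 0.074

0.074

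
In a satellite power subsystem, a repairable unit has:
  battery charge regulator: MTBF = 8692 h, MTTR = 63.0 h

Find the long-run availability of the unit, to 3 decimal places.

A(battery charge regulator) = MTBF/(MTBF+MTTR) = 8692/(8692+63.0) = 0.993

0.993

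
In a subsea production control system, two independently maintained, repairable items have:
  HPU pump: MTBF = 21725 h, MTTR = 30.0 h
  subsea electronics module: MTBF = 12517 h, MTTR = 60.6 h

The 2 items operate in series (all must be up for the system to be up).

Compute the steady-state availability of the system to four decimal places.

A(HPU pump) = MTBF/(MTBF+MTTR) = 21725/(21725+30.0) = 0.998621
A(subsea electronics module) = MTBF/(MTBF+MTTR) = 12517/(12517+60.6) = 0.995182
Series availability: 0.998621 × 0.995182 = 0.9938

0.9938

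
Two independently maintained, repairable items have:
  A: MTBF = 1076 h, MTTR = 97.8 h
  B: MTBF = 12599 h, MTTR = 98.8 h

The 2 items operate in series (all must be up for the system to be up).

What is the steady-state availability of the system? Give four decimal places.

0.9095

A(A) = MTBF/(MTBF+MTTR) = 1076/(1076+97.8) = 0.916681
A(B) = MTBF/(MTBF+MTTR) = 12599/(12599+98.8) = 0.992219
Series availability: 0.916681 × 0.992219 = 0.9095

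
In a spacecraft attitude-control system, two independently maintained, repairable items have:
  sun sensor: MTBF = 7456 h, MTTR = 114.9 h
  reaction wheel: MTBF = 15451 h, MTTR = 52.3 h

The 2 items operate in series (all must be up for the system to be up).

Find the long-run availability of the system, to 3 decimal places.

0.982

A(sun sensor) = MTBF/(MTBF+MTTR) = 7456/(7456+114.9) = 0.984823
A(reaction wheel) = MTBF/(MTBF+MTTR) = 15451/(15451+52.3) = 0.996627
Series availability: 0.984823 × 0.996627 = 0.982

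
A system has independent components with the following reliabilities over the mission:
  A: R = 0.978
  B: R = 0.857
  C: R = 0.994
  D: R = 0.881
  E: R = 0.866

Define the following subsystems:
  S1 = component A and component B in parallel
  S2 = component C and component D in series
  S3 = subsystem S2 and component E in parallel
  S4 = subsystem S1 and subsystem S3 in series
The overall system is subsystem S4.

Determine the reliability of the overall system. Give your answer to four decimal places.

Parallel (A and B): 1 − (1 − 0.978000)(1 − 0.857000) = 0.996854
Series (C and D): 0.994000 × 0.881000 = 0.875714
Parallel ([0.875714] and E): 1 − (1 − 0.875714)(1 − 0.866000) = 0.983346
Series ([0.996854] and [0.983346]): 0.996854 × 0.983346 = 0.9803

0.9803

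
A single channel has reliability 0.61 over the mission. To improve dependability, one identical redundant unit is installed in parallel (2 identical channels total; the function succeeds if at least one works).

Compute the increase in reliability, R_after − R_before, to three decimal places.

0.238

R_before = 0.61
R_after = 1 − (1 − 0.61)^2 = 0.848
ΔR = 0.848 − 0.61 = 0.238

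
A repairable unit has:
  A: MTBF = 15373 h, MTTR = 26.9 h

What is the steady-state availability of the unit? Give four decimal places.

0.9983

A(A) = MTBF/(MTBF+MTTR) = 15373/(15373+26.9) = 0.9983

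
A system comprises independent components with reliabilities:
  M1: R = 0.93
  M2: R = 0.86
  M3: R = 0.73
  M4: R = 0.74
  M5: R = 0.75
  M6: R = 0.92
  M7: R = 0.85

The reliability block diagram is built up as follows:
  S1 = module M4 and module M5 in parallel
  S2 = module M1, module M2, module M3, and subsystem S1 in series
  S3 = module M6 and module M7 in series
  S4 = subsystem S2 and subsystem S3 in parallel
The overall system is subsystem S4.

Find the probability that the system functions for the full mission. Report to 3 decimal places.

0.901

Parallel (M4 and M5): 1 − (1 − 0.74000)(1 − 0.75000) = 0.93500
Series (M1, M2, M3, and [0.93500]): 0.93000 × 0.86000 × 0.73000 × 0.93500 = 0.54590
Series (M6 and M7): 0.92000 × 0.85000 = 0.78200
Parallel ([0.54590] and [0.78200]): 1 − (1 − 0.54590)(1 − 0.78200) = 0.901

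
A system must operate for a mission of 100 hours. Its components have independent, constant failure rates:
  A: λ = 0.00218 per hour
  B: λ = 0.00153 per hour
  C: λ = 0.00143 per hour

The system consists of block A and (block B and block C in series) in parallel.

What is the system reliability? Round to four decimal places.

R(A) = exp(−0.00218 × 100) = 0.804125
R(B) = exp(−0.00153 × 100) = 0.858130
R(C) = exp(−0.00143 × 100) = 0.866754
Series (B and C): 0.858130 × 0.866754 = 0.743788
Parallel (A and [0.743788]): 1 − (1 − 0.804125)(1 − 0.743788) = 0.9498

0.9498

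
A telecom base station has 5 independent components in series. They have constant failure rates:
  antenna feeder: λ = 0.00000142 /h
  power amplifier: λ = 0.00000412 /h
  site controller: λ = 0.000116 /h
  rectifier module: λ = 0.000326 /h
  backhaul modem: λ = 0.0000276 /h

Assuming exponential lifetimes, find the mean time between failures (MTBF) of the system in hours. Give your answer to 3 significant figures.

Series of exponential components: λ_sys = Σ λ_i
λ_sys = 0.00000142 + 0.00000412 + 0.000116 + 0.000326 + 0.0000276 = 4.7514e-04 /h
MTBF = 1 / λ_sys = 2100 h

2100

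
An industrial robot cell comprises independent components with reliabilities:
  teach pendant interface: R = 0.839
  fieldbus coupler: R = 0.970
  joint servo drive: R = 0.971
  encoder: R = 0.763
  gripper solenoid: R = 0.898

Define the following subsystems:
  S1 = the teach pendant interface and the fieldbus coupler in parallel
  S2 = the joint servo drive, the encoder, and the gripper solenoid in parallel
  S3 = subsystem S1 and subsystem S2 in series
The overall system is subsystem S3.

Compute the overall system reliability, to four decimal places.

0.9945

Parallel (teach pendant interface and fieldbus coupler): 1 − (1 − 0.839000)(1 − 0.970000) = 0.995170
Parallel (joint servo drive, encoder, and gripper solenoid): 1 − (1 − 0.971000)(1 − 0.763000)(1 − 0.898000) = 0.999299
Series ([0.995170] and [0.999299]): 0.995170 × 0.999299 = 0.9945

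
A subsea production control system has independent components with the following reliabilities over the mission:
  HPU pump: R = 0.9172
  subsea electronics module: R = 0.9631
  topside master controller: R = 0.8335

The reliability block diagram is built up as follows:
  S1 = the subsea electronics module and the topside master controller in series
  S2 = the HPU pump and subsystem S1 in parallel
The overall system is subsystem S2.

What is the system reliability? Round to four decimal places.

Series (subsea electronics module and topside master controller): 0.963100 × 0.833500 = 0.802744
Parallel (HPU pump and [0.802744]): 1 − (1 − 0.917200)(1 − 0.802744) = 0.9837

0.9837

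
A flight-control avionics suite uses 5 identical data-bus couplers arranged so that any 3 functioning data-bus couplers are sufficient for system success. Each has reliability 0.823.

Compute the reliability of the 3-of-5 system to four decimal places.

R = Σ_{i=3}^{5} C(5,i) p^i (1−p)^{5−i} with p = 0.823
C(5,3)·0.823^3·0.177^2 = 0.174641
C(5,4)·0.823^4·0.177^1 = 0.406015
C(5,5)·0.823^5·0.177^0 = 0.377571
Sum = 0.9582

0.9582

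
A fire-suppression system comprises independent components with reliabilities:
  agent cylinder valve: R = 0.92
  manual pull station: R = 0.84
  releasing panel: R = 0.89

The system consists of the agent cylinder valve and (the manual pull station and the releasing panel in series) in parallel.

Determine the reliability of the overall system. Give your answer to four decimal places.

Series (manual pull station and releasing panel): 0.840000 × 0.890000 = 0.747600
Parallel (agent cylinder valve and [0.747600]): 1 − (1 − 0.920000)(1 − 0.747600) = 0.9798

0.9798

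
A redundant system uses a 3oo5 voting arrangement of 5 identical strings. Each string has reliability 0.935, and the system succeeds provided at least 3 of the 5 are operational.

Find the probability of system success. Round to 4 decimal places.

R = Σ_{i=3}^{5} C(5,i) p^i (1−p)^{5−i} with p = 0.935
C(5,3)·0.935^3·0.065^2 = 0.034535
C(5,4)·0.935^4·0.065^1 = 0.248388
C(5,5)·0.935^5·0.065^0 = 0.714592
Sum = 0.9975

0.9975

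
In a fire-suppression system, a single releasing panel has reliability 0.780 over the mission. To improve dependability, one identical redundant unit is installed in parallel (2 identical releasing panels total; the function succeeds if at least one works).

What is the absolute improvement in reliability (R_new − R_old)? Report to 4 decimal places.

0.1716

R_before = 0.780
R_after = 1 − (1 − 0.780)^2 = 0.9516
ΔR = 0.9516 − 0.780 = 0.1716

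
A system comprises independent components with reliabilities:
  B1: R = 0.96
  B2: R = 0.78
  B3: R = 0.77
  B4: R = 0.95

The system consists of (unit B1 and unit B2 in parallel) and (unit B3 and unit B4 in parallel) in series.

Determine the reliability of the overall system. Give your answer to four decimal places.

0.9798

Parallel (B1 and B2): 1 − (1 − 0.960000)(1 − 0.780000) = 0.991200
Parallel (B3 and B4): 1 − (1 − 0.770000)(1 − 0.950000) = 0.988500
Series ([0.991200] and [0.988500]): 0.991200 × 0.988500 = 0.9798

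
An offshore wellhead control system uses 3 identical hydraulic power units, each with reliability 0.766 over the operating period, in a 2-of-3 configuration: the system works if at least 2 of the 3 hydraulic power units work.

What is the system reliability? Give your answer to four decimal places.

0.8614

R = Σ_{i=2}^{3} C(3,i) p^i (1−p)^{3−i} with p = 0.766
C(3,2)·0.766^2·0.234^1 = 0.411903
C(3,3)·0.766^3·0.234^0 = 0.449455
Sum = 0.8614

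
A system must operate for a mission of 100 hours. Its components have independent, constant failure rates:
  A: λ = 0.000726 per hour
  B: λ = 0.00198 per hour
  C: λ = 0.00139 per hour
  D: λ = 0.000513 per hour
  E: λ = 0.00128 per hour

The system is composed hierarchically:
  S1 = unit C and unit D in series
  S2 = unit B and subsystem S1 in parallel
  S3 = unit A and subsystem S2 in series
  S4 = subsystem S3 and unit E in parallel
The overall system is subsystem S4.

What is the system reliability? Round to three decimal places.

0.988

R(A) = exp(−0.000726 × 100) = 0.92997
R(B) = exp(−0.00198 × 100) = 0.82037
R(C) = exp(−0.00139 × 100) = 0.87023
R(D) = exp(−0.000513 × 100) = 0.94999
R(E) = exp(−0.00128 × 100) = 0.87985
Series (C and D): 0.87023 × 0.94999 = 0.82671
Parallel (B and [0.82671]): 1 − (1 − 0.82037)(1 − 0.82671) = 0.96887
Series (A and [0.96887]): 0.92997 × 0.96887 = 0.90102
Parallel ([0.90102] and E): 1 − (1 − 0.90102)(1 − 0.87985) = 0.988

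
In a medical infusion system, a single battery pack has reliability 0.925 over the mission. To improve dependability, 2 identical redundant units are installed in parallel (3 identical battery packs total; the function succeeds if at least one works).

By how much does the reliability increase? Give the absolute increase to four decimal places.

R_before = 0.925
R_after = 1 − (1 − 0.925)^3 = 0.9996
ΔR = 0.9996 − 0.925 = 0.0746

0.0746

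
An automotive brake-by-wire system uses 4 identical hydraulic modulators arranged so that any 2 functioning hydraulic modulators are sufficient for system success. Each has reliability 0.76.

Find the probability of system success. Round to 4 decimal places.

0.9547

R = Σ_{i=2}^{4} C(4,i) p^i (1−p)^{4−i} with p = 0.76
C(4,2)·0.76^2·0.24^2 = 0.199619
C(4,3)·0.76^3·0.24^1 = 0.421417
C(4,4)·0.76^4·0.24^0 = 0.333622
Sum = 0.9547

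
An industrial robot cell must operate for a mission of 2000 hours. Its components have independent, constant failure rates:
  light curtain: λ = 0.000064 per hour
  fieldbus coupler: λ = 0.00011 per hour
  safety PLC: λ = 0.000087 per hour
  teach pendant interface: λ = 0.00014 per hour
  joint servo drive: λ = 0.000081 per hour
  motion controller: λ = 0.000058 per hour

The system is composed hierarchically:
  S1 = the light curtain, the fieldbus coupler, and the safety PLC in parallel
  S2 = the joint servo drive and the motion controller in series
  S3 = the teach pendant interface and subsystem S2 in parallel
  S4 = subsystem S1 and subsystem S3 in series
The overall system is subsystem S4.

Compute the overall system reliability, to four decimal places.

R(light curtain) = exp(−0.000064 × 2000) = 0.879853
R(fieldbus coupler) = exp(−0.00011 × 2000) = 0.802519
R(safety PLC) = exp(−0.000087 × 2000) = 0.840297
R(teach pendant interface) = exp(−0.00014 × 2000) = 0.755784
R(joint servo drive) = exp(−0.000081 × 2000) = 0.850441
R(motion controller) = exp(−0.000058 × 2000) = 0.890475
Parallel (light curtain, fieldbus coupler, and safety PLC): 1 − (1 − 0.879853)(1 − 0.802519)(1 − 0.840297) = 0.996211
Series (joint servo drive and motion controller): 0.850441 × 0.890475 = 0.757296
Parallel (teach pendant interface and [0.757296]): 1 − (1 − 0.755784)(1 − 0.757296) = 0.940728
Series ([0.996211] and [0.940728]): 0.996211 × 0.940728 = 0.9372

0.9372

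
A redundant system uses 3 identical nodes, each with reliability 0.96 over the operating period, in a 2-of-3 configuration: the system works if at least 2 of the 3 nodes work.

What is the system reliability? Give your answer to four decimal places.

R = Σ_{i=2}^{3} C(3,i) p^i (1−p)^{3−i} with p = 0.96
C(3,2)·0.96^2·0.04^1 = 0.110592
C(3,3)·0.96^3·0.04^0 = 0.884736
Sum = 0.9953

0.9953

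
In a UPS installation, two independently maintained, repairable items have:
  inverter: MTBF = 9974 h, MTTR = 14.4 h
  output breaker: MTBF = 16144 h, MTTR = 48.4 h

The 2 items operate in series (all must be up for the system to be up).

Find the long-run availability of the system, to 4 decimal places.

A(inverter) = MTBF/(MTBF+MTTR) = 9974/(9974+14.4) = 0.998558
A(output breaker) = MTBF/(MTBF+MTTR) = 16144/(16144+48.4) = 0.997011
Series availability: 0.998558 × 0.997011 = 0.9956

0.9956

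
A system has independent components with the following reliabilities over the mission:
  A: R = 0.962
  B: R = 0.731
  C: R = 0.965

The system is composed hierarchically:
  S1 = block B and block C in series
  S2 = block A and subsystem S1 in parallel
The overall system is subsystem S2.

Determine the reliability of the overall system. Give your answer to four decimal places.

0.9888

Series (B and C): 0.731000 × 0.965000 = 0.705415
Parallel (A and [0.705415]): 1 − (1 − 0.962000)(1 − 0.705415) = 0.9888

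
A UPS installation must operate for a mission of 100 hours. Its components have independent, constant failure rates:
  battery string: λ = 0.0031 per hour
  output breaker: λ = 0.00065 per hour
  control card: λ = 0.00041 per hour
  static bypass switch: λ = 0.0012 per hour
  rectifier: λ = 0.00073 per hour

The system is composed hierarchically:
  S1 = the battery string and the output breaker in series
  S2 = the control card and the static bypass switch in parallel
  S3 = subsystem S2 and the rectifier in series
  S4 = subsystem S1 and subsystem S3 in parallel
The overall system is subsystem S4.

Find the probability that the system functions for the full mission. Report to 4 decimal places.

0.9767

R(battery string) = exp(−0.0031 × 100) = 0.733447
R(output breaker) = exp(−0.00065 × 100) = 0.937067
R(control card) = exp(−0.00041 × 100) = 0.959829
R(static bypass switch) = exp(−0.0012 × 100) = 0.886920
R(rectifier) = exp(−0.00073 × 100) = 0.929601
Series (battery string and output breaker): 0.733447 × 0.937067 = 0.687289
Parallel (control card and static bypass switch): 1 − (1 − 0.959829)(1 − 0.886920) = 0.995457
Series ([0.995457] and rectifier): 0.995457 × 0.929601 = 0.925378
Parallel ([0.687289] and [0.925378]): 1 − (1 − 0.687289)(1 − 0.925378) = 0.9767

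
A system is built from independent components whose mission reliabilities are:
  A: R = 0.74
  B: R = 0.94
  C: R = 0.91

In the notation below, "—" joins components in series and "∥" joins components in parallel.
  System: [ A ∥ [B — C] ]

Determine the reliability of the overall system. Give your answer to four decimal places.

Series (B and C): 0.940000 × 0.910000 = 0.855400
Parallel (A and [0.855400]): 1 − (1 − 0.740000)(1 − 0.855400) = 0.9624

0.9624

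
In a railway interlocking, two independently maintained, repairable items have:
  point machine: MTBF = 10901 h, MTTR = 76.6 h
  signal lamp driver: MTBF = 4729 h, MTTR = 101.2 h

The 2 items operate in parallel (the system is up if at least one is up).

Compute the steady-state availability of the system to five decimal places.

A(point machine) = MTBF/(MTBF+MTTR) = 10901/(10901+76.6) = 0.993022
A(signal lamp driver) = MTBF/(MTBF+MTTR) = 4729/(4729+101.2) = 0.979048
Parallel availability: 1 − (1 − 0.993022)(1 − 0.979048) = 0.99985

0.99985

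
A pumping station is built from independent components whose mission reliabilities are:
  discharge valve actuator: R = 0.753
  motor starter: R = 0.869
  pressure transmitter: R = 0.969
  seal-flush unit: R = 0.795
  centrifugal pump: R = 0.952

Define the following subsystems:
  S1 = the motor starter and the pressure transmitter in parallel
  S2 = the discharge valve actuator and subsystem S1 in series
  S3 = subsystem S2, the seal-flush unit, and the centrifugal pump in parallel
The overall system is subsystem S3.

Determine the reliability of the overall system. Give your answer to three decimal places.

Parallel (motor starter and pressure transmitter): 1 − (1 − 0.86900)(1 − 0.96900) = 0.99594
Series (discharge valve actuator and [0.99594]): 0.75300 × 0.99594 = 0.74994
Parallel ([0.74994], seal-flush unit, and centrifugal pump): 1 − (1 − 0.74994)(1 − 0.79500)(1 − 0.95200) = 0.998

0.998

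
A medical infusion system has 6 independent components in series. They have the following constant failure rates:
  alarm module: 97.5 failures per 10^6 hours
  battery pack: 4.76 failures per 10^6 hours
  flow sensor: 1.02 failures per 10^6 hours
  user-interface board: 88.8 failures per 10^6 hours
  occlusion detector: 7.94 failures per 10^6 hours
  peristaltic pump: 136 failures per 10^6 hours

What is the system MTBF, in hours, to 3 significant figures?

Series of exponential components: λ_sys = Σ λ_i
λ_sys = 0.0000975 + 0.00000476 + 0.00000102 + 0.0000888 + 0.00000794 + 0.000136 = 3.3602e-04 /h
MTBF = 1 / λ_sys = 2980 h

2980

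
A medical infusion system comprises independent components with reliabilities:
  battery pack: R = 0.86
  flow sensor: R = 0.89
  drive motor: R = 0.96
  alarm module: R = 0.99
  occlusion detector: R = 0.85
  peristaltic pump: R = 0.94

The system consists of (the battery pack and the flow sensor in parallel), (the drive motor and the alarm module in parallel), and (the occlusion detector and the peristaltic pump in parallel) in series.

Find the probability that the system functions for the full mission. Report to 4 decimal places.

0.9753

Parallel (battery pack and flow sensor): 1 − (1 − 0.860000)(1 − 0.890000) = 0.984600
Parallel (drive motor and alarm module): 1 − (1 − 0.960000)(1 − 0.990000) = 0.999600
Parallel (occlusion detector and peristaltic pump): 1 − (1 − 0.850000)(1 − 0.940000) = 0.991000
Series ([0.984600], [0.999600], and [0.991000]): 0.984600 × 0.999600 × 0.991000 = 0.9753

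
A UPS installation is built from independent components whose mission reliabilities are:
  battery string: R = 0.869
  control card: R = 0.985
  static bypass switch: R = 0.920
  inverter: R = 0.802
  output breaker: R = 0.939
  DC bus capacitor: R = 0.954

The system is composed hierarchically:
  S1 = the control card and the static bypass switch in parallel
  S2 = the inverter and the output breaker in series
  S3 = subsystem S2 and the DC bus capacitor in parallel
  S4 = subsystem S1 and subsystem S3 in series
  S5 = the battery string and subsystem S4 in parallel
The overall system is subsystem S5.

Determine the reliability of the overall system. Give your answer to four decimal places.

0.9984

Parallel (control card and static bypass switch): 1 − (1 − 0.985000)(1 − 0.920000) = 0.998800
Series (inverter and output breaker): 0.802000 × 0.939000 = 0.753078
Parallel ([0.753078] and DC bus capacitor): 1 − (1 − 0.753078)(1 − 0.954000) = 0.988642
Series ([0.998800] and [0.988642]): 0.998800 × 0.988642 = 0.987456
Parallel (battery string and [0.987456]): 1 − (1 − 0.869000)(1 − 0.987456) = 0.9984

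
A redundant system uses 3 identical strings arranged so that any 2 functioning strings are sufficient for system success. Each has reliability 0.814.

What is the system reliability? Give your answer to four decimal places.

0.9091

R = Σ_{i=2}^{3} C(3,i) p^i (1−p)^{3−i} with p = 0.814
C(3,2)·0.814^2·0.186^1 = 0.369729
C(3,3)·0.814^3·0.186^0 = 0.539353
Sum = 0.9091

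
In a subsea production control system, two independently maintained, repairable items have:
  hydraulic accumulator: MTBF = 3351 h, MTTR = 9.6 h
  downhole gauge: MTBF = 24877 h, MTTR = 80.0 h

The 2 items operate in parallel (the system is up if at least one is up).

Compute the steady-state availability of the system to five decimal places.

0.99999

A(hydraulic accumulator) = MTBF/(MTBF+MTTR) = 3351/(3351+9.6) = 0.997143
A(downhole gauge) = MTBF/(MTBF+MTTR) = 24877/(24877+80.0) = 0.996794
Parallel availability: 1 − (1 − 0.997143)(1 − 0.996794) = 0.99999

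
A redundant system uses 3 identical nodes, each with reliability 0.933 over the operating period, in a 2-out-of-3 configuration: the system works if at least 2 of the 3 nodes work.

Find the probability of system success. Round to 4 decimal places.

R = Σ_{i=2}^{3} C(3,i) p^i (1−p)^{3−i} with p = 0.933
C(3,2)·0.933^2·0.067^1 = 0.174968
C(3,3)·0.933^3·0.067^0 = 0.812166
Sum = 0.9871

0.9871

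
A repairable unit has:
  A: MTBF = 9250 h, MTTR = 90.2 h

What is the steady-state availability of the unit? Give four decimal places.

A(A) = MTBF/(MTBF+MTTR) = 9250/(9250+90.2) = 0.9903

0.9903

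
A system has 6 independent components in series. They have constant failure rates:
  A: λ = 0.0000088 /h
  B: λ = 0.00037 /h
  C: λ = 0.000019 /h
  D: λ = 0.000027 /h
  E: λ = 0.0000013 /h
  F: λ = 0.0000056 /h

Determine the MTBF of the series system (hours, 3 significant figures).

Series of exponential components: λ_sys = Σ λ_i
λ_sys = 0.0000088 + 0.00037 + 0.000019 + 0.000027 + 0.0000013 + 0.0000056 = 4.3170e-04 /h
MTBF = 1 / λ_sys = 2320 h

2320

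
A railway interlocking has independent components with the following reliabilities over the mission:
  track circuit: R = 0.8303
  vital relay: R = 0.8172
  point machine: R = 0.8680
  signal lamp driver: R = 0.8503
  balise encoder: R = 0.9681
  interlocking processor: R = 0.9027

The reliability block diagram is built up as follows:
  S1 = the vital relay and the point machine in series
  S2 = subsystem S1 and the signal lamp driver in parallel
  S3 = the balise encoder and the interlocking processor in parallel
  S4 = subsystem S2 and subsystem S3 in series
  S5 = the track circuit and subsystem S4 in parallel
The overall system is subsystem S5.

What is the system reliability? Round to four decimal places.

Series (vital relay and point machine): 0.817200 × 0.868000 = 0.709330
Parallel ([0.709330] and signal lamp driver): 1 − (1 − 0.709330)(1 − 0.850300) = 0.956487
Parallel (balise encoder and interlocking processor): 1 − (1 − 0.968100)(1 − 0.902700) = 0.996896
Series ([0.956487] and [0.996896]): 0.956487 × 0.996896 = 0.953518
Parallel (track circuit and [0.953518]): 1 − (1 − 0.830300)(1 − 0.953518) = 0.9921

0.9921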